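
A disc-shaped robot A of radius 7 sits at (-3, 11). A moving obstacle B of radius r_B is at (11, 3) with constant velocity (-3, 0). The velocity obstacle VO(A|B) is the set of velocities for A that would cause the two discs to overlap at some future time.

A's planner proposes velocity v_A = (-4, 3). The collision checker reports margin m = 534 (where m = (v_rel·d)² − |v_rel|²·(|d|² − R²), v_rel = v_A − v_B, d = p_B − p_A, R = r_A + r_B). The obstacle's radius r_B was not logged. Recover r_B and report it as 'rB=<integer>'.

m = 534
d = (14, -8);  v_rel = (-1, 3),  |v_rel|² = 10
v_rel×d = (-1)·(-8) − (3)·(14) = -34
since m = R²·10 − (-34)²:  R² = (1156 + 534) / 10 = 169
R = √169 = 13  ⇒  r_B = 13 − 7 = 6

rB=6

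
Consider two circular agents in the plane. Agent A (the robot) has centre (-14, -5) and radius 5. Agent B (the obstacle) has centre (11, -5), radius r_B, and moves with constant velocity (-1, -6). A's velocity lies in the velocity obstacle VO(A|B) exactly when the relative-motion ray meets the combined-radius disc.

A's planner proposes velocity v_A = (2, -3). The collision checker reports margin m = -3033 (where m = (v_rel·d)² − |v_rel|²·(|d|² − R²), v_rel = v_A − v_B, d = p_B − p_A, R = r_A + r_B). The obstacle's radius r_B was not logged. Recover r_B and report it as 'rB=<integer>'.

m = -3033
d = (25, 0);  v_rel = (3, 3),  |v_rel|² = 18
v_rel×d = (3)·(0) − (3)·(25) = -75
since m = R²·18 − (-75)²:  R² = (5625 + -3033) / 18 = 144
R = √144 = 12  ⇒  r_B = 12 − 5 = 7

rB=7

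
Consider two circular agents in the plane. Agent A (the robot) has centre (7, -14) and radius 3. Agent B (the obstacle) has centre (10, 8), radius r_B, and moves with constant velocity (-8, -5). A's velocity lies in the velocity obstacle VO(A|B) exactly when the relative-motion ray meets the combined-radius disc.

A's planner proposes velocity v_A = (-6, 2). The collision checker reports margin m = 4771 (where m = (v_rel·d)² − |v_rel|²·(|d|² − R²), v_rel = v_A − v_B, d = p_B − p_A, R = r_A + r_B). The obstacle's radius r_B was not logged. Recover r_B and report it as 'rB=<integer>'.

m = 4771
d = (3, 22);  v_rel = (2, 7),  |v_rel|² = 53
v_rel×d = (2)·(22) − (7)·(3) = 23
since m = R²·53 − 23²:  R² = (529 + 4771) / 53 = 100
R = √100 = 10  ⇒  r_B = 10 − 3 = 7

rB=7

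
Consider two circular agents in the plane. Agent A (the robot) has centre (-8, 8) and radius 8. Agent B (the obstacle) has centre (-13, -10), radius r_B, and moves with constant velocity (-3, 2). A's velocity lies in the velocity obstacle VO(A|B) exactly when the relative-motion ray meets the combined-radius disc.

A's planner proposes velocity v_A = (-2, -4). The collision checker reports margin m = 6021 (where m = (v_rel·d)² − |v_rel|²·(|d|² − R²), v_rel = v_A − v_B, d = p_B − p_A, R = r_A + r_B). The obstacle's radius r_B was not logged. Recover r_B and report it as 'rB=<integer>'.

m = 6021
d = (-5, -18);  v_rel = (1, -6),  |v_rel|² = 37
v_rel×d = (1)·(-18) − (-6)·(-5) = -48
since m = R²·37 − (-48)²:  R² = (2304 + 6021) / 37 = 225
R = √225 = 15  ⇒  r_B = 15 − 8 = 7

rB=7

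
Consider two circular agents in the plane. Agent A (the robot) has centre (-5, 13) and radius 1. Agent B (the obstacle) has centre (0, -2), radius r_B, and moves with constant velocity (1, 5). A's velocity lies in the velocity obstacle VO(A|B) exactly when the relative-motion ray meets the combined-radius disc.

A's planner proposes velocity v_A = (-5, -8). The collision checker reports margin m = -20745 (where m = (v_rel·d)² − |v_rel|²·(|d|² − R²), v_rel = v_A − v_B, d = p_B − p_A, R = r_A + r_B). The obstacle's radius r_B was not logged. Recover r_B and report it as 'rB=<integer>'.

m = -20745
d = (5, -15);  v_rel = (-6, -13),  |v_rel|² = 205
v_rel×d = (-6)·(-15) − (-13)·(5) = 155
since m = R²·205 − 155²:  R² = (24025 + -20745) / 205 = 16
R = √16 = 4  ⇒  r_B = 4 − 1 = 3

rB=3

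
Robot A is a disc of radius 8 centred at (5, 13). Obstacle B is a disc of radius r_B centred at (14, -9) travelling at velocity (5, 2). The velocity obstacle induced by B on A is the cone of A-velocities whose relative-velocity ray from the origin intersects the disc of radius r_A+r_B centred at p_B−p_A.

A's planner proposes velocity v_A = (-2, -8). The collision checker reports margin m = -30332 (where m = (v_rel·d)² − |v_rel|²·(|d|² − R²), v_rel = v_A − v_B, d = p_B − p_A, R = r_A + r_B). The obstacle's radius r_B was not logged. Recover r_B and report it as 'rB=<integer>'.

m = -30332
d = (9, -22);  v_rel = (-7, -10),  |v_rel|² = 149
v_rel×d = (-7)·(-22) − (-10)·(9) = 244
since m = R²·149 − 244²:  R² = (59536 + -30332) / 149 = 196
R = √196 = 14  ⇒  r_B = 14 − 8 = 6

rB=6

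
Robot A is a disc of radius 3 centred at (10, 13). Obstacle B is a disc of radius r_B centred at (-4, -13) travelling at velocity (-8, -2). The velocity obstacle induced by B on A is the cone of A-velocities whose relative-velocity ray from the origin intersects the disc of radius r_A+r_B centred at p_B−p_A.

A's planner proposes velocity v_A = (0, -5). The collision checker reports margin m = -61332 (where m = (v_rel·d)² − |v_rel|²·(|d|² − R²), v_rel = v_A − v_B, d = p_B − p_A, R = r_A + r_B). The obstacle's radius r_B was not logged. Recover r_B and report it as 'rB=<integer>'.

m = -61332
d = (-14, -26);  v_rel = (8, -3),  |v_rel|² = 73
v_rel×d = (8)·(-26) − (-3)·(-14) = -250
since m = R²·73 − (-250)²:  R² = (62500 + -61332) / 73 = 16
R = √16 = 4  ⇒  r_B = 4 − 3 = 1

rB=1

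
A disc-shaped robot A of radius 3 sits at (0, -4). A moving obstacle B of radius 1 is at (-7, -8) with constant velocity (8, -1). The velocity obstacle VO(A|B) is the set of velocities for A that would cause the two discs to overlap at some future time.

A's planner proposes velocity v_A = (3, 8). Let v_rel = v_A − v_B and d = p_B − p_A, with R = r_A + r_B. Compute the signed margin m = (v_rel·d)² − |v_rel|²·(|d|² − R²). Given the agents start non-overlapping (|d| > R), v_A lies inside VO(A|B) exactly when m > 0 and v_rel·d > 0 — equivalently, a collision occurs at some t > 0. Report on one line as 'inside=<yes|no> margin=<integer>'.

d = (-7, -4),  |d|² = 65;  R = 3+1 = 4,  c = 65−4² = 49
v_rel = (-5, 9),  |v_rel|² = 106;  v_rel·d = (-5)·(-7) + (9)·(-4) = -1
106·t² + 2·t + 49 = 0  ⇒  m = (-1)² − 106·49 = -5193
m = -5193 < 0,  v_rel·d = -1 < 0  ⇒  outside

inside=no margin=-5193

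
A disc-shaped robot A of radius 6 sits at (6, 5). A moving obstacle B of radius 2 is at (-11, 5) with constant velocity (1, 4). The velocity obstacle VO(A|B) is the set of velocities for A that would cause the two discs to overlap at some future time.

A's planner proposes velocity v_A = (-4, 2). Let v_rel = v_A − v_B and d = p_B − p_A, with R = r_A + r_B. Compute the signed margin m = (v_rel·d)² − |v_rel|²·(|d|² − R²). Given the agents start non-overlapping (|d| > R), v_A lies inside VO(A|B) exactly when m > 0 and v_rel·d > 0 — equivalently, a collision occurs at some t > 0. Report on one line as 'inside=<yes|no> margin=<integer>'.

d = (-17, 0),  |d|² = 289;  R = 6+2 = 8,  c = 289−8² = 225
v_rel = (-5, -2),  |v_rel|² = 29;  v_rel·d = (-5)·(-17) + (-2)·(0) = 85
29·t² − 170·t + 225 = 0  ⇒  m = 85² − 29·225 = 700
m = 700 > 0,  v_rel·d = 85 > 0  ⇒  inside

inside=yes margin=700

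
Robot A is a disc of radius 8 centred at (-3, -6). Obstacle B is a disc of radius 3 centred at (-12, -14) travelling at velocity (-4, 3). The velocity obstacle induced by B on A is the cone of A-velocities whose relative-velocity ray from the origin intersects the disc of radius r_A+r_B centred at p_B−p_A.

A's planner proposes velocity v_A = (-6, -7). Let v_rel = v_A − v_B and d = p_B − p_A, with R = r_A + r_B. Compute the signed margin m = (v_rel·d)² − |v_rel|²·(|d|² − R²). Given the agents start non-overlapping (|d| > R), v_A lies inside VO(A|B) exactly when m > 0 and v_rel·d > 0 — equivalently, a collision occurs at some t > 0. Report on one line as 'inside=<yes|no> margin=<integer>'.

d = (-9, -8),  |d|² = 145;  R = 8+3 = 11,  c = 145−11² = 24
v_rel = (-2, -10),  |v_rel|² = 104;  v_rel·d = (-2)·(-9) + (-10)·(-8) = 98
104·t² − 196·t + 24 = 0  ⇒  m = 98² − 104·24 = 7108
m = 7108 > 0,  v_rel·d = 98 > 0  ⇒  inside

inside=yes margin=7108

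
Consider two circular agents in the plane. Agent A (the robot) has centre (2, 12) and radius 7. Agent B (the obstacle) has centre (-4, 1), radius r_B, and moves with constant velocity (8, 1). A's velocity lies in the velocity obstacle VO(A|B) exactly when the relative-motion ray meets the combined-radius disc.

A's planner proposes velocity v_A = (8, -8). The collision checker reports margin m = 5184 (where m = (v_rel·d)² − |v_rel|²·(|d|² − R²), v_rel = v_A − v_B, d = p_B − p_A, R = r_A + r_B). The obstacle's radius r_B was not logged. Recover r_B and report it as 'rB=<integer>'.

m = 5184
d = (-6, -11);  v_rel = (0, -9),  |v_rel|² = 81
v_rel×d = (0)·(-11) − (-9)·(-6) = -54
since m = R²·81 − (-54)²:  R² = (2916 + 5184) / 81 = 100
R = √100 = 10  ⇒  r_B = 10 − 7 = 3

rB=3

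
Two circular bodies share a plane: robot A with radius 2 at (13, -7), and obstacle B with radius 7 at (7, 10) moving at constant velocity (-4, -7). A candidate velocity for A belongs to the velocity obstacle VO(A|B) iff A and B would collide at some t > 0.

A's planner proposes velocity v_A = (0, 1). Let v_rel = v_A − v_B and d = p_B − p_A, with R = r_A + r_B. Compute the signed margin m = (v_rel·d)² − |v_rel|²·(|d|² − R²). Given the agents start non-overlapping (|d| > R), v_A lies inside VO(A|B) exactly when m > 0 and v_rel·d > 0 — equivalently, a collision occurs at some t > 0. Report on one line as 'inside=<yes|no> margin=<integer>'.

d = (-6, 17),  |d|² = 325;  R = 2+7 = 9,  c = 325−9² = 244
v_rel = (4, 8),  |v_rel|² = 80;  v_rel·d = (4)·(-6) + (8)·(17) = 112
80·t² − 224·t + 244 = 0  ⇒  m = 112² − 80·244 = -6976
m = -6976 < 0,  v_rel·d = 112 > 0  ⇒  outside

inside=no margin=-6976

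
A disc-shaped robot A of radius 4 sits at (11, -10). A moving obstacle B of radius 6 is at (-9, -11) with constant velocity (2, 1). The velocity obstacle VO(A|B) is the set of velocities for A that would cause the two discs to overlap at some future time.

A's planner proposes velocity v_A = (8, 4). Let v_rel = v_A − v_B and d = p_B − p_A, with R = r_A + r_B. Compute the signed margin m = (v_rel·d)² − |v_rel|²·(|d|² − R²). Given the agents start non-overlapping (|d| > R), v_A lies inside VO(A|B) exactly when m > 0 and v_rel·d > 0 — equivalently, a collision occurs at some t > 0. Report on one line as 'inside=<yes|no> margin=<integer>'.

d = (-20, -1),  |d|² = 401;  R = 4+6 = 10,  c = 401−10² = 301
v_rel = (6, 3),  |v_rel|² = 45;  v_rel·d = (6)·(-20) + (3)·(-1) = -123
45·t² + 246·t + 301 = 0  ⇒  m = (-123)² − 45·301 = 1584
m = 1584 > 0,  v_rel·d = -123 < 0  ⇒  outside

inside=no margin=1584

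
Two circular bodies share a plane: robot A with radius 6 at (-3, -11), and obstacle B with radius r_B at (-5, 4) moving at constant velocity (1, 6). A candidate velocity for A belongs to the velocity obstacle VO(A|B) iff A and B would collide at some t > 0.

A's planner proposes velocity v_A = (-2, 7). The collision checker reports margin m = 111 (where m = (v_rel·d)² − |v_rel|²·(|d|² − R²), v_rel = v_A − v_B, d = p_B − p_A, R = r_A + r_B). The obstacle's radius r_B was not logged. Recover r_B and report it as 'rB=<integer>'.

m = 111
d = (-2, 15);  v_rel = (-3, 1),  |v_rel|² = 10
v_rel×d = (-3)·(15) − (1)·(-2) = -43
since m = R²·10 − (-43)²:  R² = (1849 + 111) / 10 = 196
R = √196 = 14  ⇒  r_B = 14 − 6 = 8

rB=8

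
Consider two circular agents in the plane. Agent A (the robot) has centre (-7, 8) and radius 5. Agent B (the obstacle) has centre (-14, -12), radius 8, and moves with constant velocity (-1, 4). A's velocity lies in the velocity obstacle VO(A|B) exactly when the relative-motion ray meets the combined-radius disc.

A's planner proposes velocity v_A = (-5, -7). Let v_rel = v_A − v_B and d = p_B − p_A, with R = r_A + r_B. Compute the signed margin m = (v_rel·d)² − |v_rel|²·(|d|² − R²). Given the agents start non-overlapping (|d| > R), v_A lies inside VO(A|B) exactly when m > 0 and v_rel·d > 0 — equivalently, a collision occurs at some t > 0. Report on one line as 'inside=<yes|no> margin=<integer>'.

d = (-7, -20),  |d|² = 449;  R = 5+8 = 13,  c = 449−13² = 280
v_rel = (-4, -11),  |v_rel|² = 137;  v_rel·d = (-4)·(-7) + (-11)·(-20) = 248
137·t² − 496·t + 280 = 0  ⇒  m = 248² − 137·280 = 23144
m = 23144 > 0,  v_rel·d = 248 > 0  ⇒  inside

inside=yes margin=23144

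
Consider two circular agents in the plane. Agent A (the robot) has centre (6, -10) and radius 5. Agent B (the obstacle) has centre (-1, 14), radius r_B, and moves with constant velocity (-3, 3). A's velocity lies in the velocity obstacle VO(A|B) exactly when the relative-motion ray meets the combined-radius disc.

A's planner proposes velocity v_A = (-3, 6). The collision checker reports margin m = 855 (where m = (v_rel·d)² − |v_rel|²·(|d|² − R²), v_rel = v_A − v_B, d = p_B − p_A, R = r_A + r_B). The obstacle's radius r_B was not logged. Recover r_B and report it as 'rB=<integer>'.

m = 855
d = (-7, 24);  v_rel = (0, 3),  |v_rel|² = 9
v_rel×d = (0)·(24) − (3)·(-7) = 21
since m = R²·9 − 21²:  R² = (441 + 855) / 9 = 144
R = √144 = 12  ⇒  r_B = 12 − 5 = 7

rB=7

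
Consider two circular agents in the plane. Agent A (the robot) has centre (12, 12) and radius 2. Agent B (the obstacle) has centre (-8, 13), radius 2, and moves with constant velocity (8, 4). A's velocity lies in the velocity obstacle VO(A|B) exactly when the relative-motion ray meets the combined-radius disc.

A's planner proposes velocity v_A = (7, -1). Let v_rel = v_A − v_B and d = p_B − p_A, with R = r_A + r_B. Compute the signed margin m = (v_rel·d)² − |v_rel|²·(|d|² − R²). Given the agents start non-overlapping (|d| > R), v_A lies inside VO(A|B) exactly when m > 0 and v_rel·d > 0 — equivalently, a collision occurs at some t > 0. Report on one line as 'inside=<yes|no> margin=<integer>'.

d = (-20, 1),  |d|² = 401;  R = 2+2 = 4,  c = 401−4² = 385
v_rel = (-1, -5),  |v_rel|² = 26;  v_rel·d = (-1)·(-20) + (-5)·(1) = 15
26·t² − 30·t + 385 = 0  ⇒  m = 15² − 26·385 = -9785
m = -9785 < 0,  v_rel·d = 15 > 0  ⇒  outside

inside=no margin=-9785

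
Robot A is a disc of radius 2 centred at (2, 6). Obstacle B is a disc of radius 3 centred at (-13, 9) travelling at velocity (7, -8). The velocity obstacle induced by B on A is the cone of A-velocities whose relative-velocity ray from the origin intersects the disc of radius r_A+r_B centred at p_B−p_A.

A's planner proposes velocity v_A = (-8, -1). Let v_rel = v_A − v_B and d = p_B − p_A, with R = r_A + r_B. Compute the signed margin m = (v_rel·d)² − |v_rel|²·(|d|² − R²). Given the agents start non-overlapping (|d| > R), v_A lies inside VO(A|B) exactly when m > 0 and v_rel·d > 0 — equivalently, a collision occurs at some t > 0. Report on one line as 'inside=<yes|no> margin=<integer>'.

d = (-15, 3),  |d|² = 234;  R = 2+3 = 5,  c = 234−5² = 209
v_rel = (-15, 7),  |v_rel|² = 274;  v_rel·d = (-15)·(-15) + (7)·(3) = 246
274·t² − 492·t + 209 = 0  ⇒  m = 246² − 274·209 = 3250
m = 3250 > 0,  v_rel·d = 246 > 0  ⇒  inside

inside=yes margin=3250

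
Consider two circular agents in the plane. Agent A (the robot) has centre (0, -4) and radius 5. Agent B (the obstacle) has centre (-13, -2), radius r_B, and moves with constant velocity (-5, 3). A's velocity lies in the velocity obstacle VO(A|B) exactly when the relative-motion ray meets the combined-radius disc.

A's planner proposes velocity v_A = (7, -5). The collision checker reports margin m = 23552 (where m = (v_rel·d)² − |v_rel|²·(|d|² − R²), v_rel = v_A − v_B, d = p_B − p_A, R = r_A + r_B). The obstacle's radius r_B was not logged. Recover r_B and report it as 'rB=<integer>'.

m = 23552
d = (-13, 2);  v_rel = (12, -8),  |v_rel|² = 208
v_rel×d = (12)·(2) − (-8)·(-13) = -80
since m = R²·208 − (-80)²:  R² = (6400 + 23552) / 208 = 144
R = √144 = 12  ⇒  r_B = 12 − 5 = 7

rB=7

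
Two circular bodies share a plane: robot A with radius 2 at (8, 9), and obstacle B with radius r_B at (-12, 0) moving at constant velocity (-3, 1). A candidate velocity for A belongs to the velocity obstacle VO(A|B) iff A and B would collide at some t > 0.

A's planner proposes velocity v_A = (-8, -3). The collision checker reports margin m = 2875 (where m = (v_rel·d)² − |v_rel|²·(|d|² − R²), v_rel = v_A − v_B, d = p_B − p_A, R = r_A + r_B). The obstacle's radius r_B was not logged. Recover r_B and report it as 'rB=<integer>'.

m = 2875
d = (-20, -9);  v_rel = (-5, -4),  |v_rel|² = 41
v_rel×d = (-5)·(-9) − (-4)·(-20) = -35
since m = R²·41 − (-35)²:  R² = (1225 + 2875) / 41 = 100
R = √100 = 10  ⇒  r_B = 10 − 2 = 8

rB=8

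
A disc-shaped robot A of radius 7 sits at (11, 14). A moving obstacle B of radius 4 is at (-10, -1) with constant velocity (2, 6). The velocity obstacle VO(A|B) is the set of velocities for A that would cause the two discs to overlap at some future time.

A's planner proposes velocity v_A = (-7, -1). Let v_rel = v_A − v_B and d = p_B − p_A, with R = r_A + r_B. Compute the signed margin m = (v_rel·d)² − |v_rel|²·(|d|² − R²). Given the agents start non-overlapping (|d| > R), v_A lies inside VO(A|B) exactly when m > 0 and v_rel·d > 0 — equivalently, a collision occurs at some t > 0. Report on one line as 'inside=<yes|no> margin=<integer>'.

d = (-21, -15),  |d|² = 666;  R = 7+4 = 11,  c = 666−11² = 545
v_rel = (-9, -7),  |v_rel|² = 130;  v_rel·d = (-9)·(-21) + (-7)·(-15) = 294
130·t² − 588·t + 545 = 0  ⇒  m = 294² − 130·545 = 15586
m = 15586 > 0,  v_rel·d = 294 > 0  ⇒  inside

inside=yes margin=15586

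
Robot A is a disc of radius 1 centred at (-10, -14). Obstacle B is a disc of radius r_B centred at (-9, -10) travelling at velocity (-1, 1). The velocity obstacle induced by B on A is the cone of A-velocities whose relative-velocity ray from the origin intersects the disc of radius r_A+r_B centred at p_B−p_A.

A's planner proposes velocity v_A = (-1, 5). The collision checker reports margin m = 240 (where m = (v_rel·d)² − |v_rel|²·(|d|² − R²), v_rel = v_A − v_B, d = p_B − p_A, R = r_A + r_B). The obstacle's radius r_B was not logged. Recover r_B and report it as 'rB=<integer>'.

m = 240
d = (1, 4);  v_rel = (0, 4),  |v_rel|² = 16
v_rel×d = (0)·(4) − (4)·(1) = -4
since m = R²·16 − (-4)²:  R² = (16 + 240) / 16 = 16
R = √16 = 4  ⇒  r_B = 4 − 1 = 3

rB=3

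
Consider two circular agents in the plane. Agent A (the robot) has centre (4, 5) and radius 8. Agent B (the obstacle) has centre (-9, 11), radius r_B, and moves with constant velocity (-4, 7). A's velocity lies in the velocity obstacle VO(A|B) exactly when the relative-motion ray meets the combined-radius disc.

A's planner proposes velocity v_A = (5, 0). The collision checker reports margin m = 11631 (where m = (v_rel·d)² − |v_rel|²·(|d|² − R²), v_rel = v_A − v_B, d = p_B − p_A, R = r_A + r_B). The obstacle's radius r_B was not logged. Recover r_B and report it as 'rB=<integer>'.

m = 11631
d = (-13, 6);  v_rel = (9, -7),  |v_rel|² = 130
v_rel×d = (9)·(6) − (-7)·(-13) = -37
since m = R²·130 − (-37)²:  R² = (1369 + 11631) / 130 = 100
R = √100 = 10  ⇒  r_B = 10 − 8 = 2

rB=2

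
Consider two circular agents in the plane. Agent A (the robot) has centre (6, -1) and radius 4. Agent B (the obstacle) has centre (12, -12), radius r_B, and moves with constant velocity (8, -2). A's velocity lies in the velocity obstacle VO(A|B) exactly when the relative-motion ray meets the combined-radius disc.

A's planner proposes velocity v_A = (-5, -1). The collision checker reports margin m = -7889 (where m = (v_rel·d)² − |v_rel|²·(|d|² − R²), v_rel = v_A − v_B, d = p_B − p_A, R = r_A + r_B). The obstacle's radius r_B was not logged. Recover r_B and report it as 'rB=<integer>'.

m = -7889
d = (6, -11);  v_rel = (-13, 1),  |v_rel|² = 170
v_rel×d = (-13)·(-11) − (1)·(6) = 137
since m = R²·170 − 137²:  R² = (18769 + -7889) / 170 = 64
R = √64 = 8  ⇒  r_B = 8 − 4 = 4

rB=4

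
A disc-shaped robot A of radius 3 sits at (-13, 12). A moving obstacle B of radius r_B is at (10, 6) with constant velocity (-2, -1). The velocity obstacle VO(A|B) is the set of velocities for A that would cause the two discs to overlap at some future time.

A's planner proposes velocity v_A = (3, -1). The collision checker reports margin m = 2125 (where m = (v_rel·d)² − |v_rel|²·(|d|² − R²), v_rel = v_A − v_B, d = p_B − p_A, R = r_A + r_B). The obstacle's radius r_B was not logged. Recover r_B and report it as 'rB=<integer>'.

m = 2125
d = (23, -6);  v_rel = (5, 0),  |v_rel|² = 25
v_rel×d = (5)·(-6) − (0)·(23) = -30
since m = R²·25 − (-30)²:  R² = (900 + 2125) / 25 = 121
R = √121 = 11  ⇒  r_B = 11 − 3 = 8

rB=8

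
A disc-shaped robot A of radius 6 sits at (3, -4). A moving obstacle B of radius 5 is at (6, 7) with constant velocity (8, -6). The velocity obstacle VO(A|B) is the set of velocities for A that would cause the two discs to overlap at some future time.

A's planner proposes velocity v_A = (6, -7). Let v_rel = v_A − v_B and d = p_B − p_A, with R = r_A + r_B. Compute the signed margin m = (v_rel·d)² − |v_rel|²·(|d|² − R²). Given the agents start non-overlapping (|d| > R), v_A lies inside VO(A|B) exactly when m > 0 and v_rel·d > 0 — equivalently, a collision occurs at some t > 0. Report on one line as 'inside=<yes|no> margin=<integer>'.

d = (3, 11),  |d|² = 130;  R = 6+5 = 11,  c = 130−11² = 9
v_rel = (-2, -1),  |v_rel|² = 5;  v_rel·d = (-2)·(3) + (-1)·(11) = -17
5·t² + 34·t + 9 = 0  ⇒  m = (-17)² − 5·9 = 244
m = 244 > 0,  v_rel·d = -17 < 0  ⇒  outside

inside=no margin=244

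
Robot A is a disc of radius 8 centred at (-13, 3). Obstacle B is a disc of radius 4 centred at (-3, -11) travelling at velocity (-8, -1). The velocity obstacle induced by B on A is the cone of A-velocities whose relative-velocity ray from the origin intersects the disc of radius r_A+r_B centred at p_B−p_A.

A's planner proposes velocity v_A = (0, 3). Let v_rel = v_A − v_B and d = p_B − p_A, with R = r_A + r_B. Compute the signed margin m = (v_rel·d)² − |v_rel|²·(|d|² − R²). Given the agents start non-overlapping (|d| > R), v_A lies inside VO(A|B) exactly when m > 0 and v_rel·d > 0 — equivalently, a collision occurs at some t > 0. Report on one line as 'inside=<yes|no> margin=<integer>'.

d = (10, -14),  |d|² = 296;  R = 8+4 = 12,  c = 296−12² = 152
v_rel = (8, 4),  |v_rel|² = 80;  v_rel·d = (8)·(10) + (4)·(-14) = 24
80·t² − 48·t + 152 = 0  ⇒  m = 24² − 80·152 = -11584
m = -11584 < 0,  v_rel·d = 24 > 0  ⇒  outside

inside=no margin=-11584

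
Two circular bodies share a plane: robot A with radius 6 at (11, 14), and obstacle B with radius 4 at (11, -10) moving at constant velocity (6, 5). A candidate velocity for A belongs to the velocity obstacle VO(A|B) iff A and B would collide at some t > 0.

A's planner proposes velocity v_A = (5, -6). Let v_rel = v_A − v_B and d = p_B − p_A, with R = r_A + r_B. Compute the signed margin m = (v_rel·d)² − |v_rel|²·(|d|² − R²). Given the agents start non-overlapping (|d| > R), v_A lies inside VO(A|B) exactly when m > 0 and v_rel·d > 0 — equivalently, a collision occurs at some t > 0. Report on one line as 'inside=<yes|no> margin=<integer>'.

d = (0, -24),  |d|² = 576;  R = 6+4 = 10,  c = 576−10² = 476
v_rel = (-1, -11),  |v_rel|² = 122;  v_rel·d = (-1)·(0) + (-11)·(-24) = 264
122·t² − 528·t + 476 = 0  ⇒  m = 264² − 122·476 = 11624
m = 11624 > 0,  v_rel·d = 264 > 0  ⇒  inside

inside=yes margin=11624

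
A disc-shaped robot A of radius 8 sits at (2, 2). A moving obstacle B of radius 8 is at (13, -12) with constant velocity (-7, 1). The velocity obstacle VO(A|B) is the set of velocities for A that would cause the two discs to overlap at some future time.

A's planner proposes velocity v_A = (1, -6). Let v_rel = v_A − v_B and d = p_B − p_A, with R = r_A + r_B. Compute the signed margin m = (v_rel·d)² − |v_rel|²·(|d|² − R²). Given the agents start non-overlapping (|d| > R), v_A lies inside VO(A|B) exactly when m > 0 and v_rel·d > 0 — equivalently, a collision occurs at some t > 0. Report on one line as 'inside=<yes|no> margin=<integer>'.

d = (11, -14),  |d|² = 317;  R = 8+8 = 16,  c = 317−16² = 61
v_rel = (8, -7),  |v_rel|² = 113;  v_rel·d = (8)·(11) + (-7)·(-14) = 186
113·t² − 372·t + 61 = 0  ⇒  m = 186² − 113·61 = 27703
m = 27703 > 0,  v_rel·d = 186 > 0  ⇒  inside

inside=yes margin=27703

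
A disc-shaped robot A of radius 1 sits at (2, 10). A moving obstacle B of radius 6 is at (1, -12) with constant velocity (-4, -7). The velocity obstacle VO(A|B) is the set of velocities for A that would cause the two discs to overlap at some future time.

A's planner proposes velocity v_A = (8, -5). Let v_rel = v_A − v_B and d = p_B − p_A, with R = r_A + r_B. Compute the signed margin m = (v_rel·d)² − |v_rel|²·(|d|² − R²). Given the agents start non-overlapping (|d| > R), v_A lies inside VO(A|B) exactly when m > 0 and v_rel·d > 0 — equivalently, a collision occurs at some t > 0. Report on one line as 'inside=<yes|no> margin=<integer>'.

d = (-1, -22),  |d|² = 485;  R = 1+6 = 7,  c = 485−7² = 436
v_rel = (12, 2),  |v_rel|² = 148;  v_rel·d = (12)·(-1) + (2)·(-22) = -56
148·t² + 112·t + 436 = 0  ⇒  m = (-56)² − 148·436 = -61392
m = -61392 < 0,  v_rel·d = -56 < 0  ⇒  outside

inside=no margin=-61392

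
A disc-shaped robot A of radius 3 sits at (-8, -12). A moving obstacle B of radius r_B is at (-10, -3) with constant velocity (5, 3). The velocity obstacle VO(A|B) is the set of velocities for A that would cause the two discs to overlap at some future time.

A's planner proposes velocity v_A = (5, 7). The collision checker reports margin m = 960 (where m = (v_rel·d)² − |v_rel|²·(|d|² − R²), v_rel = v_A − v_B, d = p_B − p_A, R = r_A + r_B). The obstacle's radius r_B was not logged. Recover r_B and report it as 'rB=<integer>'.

m = 960
d = (-2, 9);  v_rel = (0, 4),  |v_rel|² = 16
v_rel×d = (0)·(9) − (4)·(-2) = 8
since m = R²·16 − 8²:  R² = (64 + 960) / 16 = 64
R = √64 = 8  ⇒  r_B = 8 − 3 = 5

rB=5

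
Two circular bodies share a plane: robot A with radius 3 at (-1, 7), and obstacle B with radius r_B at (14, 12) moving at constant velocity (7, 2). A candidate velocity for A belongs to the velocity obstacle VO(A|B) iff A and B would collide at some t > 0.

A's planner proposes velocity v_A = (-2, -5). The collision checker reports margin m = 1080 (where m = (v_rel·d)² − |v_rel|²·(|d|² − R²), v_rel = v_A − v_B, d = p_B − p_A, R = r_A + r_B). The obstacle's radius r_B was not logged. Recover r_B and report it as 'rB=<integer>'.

m = 1080
d = (15, 5);  v_rel = (-9, -7),  |v_rel|² = 130
v_rel×d = (-9)·(5) − (-7)·(15) = 60
since m = R²·130 − 60²:  R² = (3600 + 1080) / 130 = 36
R = √36 = 6  ⇒  r_B = 6 − 3 = 3

rB=3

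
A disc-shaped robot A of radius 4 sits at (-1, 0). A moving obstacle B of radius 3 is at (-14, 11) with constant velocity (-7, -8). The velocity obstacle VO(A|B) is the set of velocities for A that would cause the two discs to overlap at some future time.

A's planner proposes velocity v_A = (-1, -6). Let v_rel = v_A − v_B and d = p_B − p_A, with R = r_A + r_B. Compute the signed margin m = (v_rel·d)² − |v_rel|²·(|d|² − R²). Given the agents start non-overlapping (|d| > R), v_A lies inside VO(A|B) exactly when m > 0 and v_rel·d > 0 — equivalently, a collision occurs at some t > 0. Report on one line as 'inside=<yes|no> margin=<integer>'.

d = (-13, 11),  |d|² = 290;  R = 4+3 = 7,  c = 290−7² = 241
v_rel = (6, 2),  |v_rel|² = 40;  v_rel·d = (6)·(-13) + (2)·(11) = -56
40·t² + 112·t + 241 = 0  ⇒  m = (-56)² − 40·241 = -6504
m = -6504 < 0,  v_rel·d = -56 < 0  ⇒  outside

inside=no margin=-6504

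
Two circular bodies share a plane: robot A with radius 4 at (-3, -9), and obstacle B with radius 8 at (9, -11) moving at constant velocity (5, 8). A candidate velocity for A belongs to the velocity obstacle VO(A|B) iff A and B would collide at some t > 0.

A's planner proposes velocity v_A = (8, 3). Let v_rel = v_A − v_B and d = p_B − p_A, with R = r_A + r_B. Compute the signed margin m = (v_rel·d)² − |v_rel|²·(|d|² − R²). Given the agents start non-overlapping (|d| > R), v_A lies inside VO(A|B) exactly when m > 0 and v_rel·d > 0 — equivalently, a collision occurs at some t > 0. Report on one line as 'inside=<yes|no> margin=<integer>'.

d = (12, -2),  |d|² = 148;  R = 4+8 = 12,  c = 148−12² = 4
v_rel = (3, -5),  |v_rel|² = 34;  v_rel·d = (3)·(12) + (-5)·(-2) = 46
34·t² − 92·t + 4 = 0  ⇒  m = 46² − 34·4 = 1980
m = 1980 > 0,  v_rel·d = 46 > 0  ⇒  inside

inside=yes margin=1980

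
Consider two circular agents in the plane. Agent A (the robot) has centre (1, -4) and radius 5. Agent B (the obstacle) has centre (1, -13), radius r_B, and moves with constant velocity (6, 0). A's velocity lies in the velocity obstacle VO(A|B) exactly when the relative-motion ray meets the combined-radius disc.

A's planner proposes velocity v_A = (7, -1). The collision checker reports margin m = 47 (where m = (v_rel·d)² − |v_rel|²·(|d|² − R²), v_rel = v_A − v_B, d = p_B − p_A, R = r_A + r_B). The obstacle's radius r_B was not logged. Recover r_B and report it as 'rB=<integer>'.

m = 47
d = (0, -9);  v_rel = (1, -1),  |v_rel|² = 2
v_rel×d = (1)·(-9) − (-1)·(0) = -9
since m = R²·2 − (-9)²:  R² = (81 + 47) / 2 = 64
R = √64 = 8  ⇒  r_B = 8 − 5 = 3

rB=3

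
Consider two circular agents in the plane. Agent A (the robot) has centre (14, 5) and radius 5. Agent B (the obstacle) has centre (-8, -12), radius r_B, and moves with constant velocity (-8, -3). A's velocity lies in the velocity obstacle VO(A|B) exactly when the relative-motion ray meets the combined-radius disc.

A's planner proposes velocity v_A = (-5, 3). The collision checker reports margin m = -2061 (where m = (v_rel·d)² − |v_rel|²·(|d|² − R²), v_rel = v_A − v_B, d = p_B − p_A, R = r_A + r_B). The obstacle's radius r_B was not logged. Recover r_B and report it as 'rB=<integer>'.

m = -2061
d = (-22, -17);  v_rel = (3, 6),  |v_rel|² = 45
v_rel×d = (3)·(-17) − (6)·(-22) = 81
since m = R²·45 − 81²:  R² = (6561 + -2061) / 45 = 100
R = √100 = 10  ⇒  r_B = 10 − 5 = 5

rB=5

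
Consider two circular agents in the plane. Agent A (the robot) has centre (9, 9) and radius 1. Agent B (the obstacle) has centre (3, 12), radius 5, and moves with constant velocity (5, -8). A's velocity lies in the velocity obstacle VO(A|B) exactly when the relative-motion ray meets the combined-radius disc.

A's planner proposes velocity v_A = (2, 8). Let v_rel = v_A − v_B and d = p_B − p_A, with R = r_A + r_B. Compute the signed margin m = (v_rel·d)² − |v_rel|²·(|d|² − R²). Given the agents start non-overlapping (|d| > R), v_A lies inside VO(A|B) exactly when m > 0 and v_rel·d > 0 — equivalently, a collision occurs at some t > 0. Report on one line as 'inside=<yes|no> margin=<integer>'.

d = (-6, 3),  |d|² = 45;  R = 1+5 = 6,  c = 45−6² = 9
v_rel = (-3, 16),  |v_rel|² = 265;  v_rel·d = (-3)·(-6) + (16)·(3) = 66
265·t² − 132·t + 9 = 0  ⇒  m = 66² − 265·9 = 1971
m = 1971 > 0,  v_rel·d = 66 > 0  ⇒  inside

inside=yes margin=1971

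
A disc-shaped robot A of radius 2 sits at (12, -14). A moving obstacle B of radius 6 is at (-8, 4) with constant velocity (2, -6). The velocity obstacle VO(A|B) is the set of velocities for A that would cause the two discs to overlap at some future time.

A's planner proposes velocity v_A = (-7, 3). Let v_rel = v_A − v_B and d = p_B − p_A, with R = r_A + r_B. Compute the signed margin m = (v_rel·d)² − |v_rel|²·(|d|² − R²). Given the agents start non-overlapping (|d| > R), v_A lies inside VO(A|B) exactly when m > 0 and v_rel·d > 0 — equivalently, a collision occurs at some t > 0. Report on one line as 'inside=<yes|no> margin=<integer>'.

d = (-20, 18),  |d|² = 724;  R = 2+6 = 8,  c = 724−8² = 660
v_rel = (-9, 9),  |v_rel|² = 162;  v_rel·d = (-9)·(-20) + (9)·(18) = 342
162·t² − 684·t + 660 = 0  ⇒  m = 342² − 162·660 = 10044
m = 10044 > 0,  v_rel·d = 342 > 0  ⇒  inside

inside=yes margin=10044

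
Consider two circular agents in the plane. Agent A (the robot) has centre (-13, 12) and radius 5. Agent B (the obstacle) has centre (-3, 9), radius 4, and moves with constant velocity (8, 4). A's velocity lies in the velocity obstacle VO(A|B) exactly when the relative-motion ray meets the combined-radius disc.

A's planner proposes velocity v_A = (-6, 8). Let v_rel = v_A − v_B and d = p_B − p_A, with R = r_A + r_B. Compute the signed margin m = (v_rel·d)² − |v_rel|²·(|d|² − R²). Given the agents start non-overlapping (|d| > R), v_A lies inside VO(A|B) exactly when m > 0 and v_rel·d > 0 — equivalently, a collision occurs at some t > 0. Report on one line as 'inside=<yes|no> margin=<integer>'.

d = (10, -3),  |d|² = 109;  R = 5+4 = 9,  c = 109−9² = 28
v_rel = (-14, 4),  |v_rel|² = 212;  v_rel·d = (-14)·(10) + (4)·(-3) = -152
212·t² + 304·t + 28 = 0  ⇒  m = (-152)² − 212·28 = 17168
m = 17168 > 0,  v_rel·d = -152 < 0  ⇒  outside

inside=no margin=17168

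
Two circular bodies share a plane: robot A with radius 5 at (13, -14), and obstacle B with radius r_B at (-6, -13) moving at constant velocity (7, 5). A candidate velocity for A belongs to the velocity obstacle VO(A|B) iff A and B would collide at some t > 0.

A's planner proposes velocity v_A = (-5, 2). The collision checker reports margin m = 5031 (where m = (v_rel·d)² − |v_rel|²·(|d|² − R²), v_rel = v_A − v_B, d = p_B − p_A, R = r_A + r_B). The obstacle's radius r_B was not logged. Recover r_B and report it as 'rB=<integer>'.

m = 5031
d = (-19, 1);  v_rel = (-12, -3),  |v_rel|² = 153
v_rel×d = (-12)·(1) − (-3)·(-19) = -69
since m = R²·153 − (-69)²:  R² = (4761 + 5031) / 153 = 64
R = √64 = 8  ⇒  r_B = 8 − 5 = 3

rB=3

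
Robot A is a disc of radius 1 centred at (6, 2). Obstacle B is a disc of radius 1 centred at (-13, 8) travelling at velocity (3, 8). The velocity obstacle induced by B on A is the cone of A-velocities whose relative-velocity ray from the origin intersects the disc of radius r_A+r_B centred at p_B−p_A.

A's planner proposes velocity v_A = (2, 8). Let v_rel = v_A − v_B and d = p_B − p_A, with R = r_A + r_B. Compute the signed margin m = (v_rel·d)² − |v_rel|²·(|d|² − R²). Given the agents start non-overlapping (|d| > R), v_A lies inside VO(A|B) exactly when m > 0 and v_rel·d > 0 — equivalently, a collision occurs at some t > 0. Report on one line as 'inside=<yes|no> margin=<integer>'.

d = (-19, 6),  |d|² = 397;  R = 1+1 = 2,  c = 397−2² = 393
v_rel = (-1, 0),  |v_rel|² = 1;  v_rel·d = (-1)·(-19) + (0)·(6) = 19
1·t² − 38·t + 393 = 0  ⇒  m = 19² − 1·393 = -32
m = -32 < 0,  v_rel·d = 19 > 0  ⇒  outside

inside=no margin=-32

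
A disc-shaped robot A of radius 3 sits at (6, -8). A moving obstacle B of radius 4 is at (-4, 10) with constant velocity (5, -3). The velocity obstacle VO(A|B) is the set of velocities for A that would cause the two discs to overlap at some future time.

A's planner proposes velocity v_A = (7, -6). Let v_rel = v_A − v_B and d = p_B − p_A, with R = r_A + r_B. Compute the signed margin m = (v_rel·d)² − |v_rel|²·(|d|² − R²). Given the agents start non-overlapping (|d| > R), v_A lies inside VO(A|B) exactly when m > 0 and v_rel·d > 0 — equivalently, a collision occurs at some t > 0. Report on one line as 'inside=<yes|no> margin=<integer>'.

d = (-10, 18),  |d|² = 424;  R = 3+4 = 7,  c = 424−7² = 375
v_rel = (2, -3),  |v_rel|² = 13;  v_rel·d = (2)·(-10) + (-3)·(18) = -74
13·t² + 148·t + 375 = 0  ⇒  m = (-74)² − 13·375 = 601
m = 601 > 0,  v_rel·d = -74 < 0  ⇒  outside

inside=no margin=601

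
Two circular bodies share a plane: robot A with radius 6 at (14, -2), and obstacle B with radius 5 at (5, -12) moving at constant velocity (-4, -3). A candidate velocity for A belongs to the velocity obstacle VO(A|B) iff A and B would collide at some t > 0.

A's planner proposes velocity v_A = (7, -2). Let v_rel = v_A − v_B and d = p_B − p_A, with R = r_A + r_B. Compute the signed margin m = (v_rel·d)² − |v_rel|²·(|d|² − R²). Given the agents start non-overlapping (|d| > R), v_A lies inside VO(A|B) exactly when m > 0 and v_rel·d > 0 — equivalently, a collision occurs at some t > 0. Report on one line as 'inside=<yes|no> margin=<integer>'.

d = (-9, -10),  |d|² = 181;  R = 6+5 = 11,  c = 181−11² = 60
v_rel = (11, 1),  |v_rel|² = 122;  v_rel·d = (11)·(-9) + (1)·(-10) = -109
122·t² + 218·t + 60 = 0  ⇒  m = (-109)² − 122·60 = 4561
m = 4561 > 0,  v_rel·d = -109 < 0  ⇒  outside

inside=no margin=4561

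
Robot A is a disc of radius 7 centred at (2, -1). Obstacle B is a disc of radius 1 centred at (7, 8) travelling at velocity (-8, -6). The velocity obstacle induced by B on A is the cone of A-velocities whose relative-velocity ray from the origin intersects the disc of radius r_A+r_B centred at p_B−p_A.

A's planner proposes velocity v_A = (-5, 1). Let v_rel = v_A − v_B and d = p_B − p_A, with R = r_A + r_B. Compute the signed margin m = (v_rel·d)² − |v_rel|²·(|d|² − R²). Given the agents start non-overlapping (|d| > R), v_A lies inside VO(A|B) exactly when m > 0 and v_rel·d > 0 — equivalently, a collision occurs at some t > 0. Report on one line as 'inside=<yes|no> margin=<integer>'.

d = (5, 9),  |d|² = 106;  R = 7+1 = 8,  c = 106−8² = 42
v_rel = (3, 7),  |v_rel|² = 58;  v_rel·d = (3)·(5) + (7)·(9) = 78
58·t² − 156·t + 42 = 0  ⇒  m = 78² − 58·42 = 3648
m = 3648 > 0,  v_rel·d = 78 > 0  ⇒  inside

inside=yes margin=3648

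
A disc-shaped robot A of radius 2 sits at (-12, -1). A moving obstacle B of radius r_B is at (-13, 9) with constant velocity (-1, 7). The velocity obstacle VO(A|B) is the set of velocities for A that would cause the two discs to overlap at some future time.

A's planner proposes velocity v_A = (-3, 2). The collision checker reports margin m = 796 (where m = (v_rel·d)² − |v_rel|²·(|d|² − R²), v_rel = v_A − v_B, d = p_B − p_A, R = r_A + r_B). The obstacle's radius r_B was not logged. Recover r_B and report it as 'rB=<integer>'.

m = 796
d = (-1, 10);  v_rel = (-2, -5),  |v_rel|² = 29
v_rel×d = (-2)·(10) − (-5)·(-1) = -25
since m = R²·29 − (-25)²:  R² = (625 + 796) / 29 = 49
R = √49 = 7  ⇒  r_B = 7 − 2 = 5

rB=5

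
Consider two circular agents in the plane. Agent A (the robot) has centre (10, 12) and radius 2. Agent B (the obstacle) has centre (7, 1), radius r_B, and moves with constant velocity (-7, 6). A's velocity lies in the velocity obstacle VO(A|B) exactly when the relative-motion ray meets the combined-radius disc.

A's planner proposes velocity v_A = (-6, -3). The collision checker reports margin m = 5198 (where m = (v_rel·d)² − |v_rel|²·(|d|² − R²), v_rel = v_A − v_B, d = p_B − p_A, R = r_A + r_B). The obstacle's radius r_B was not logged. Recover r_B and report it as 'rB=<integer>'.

m = 5198
d = (-3, -11);  v_rel = (1, -9),  |v_rel|² = 82
v_rel×d = (1)·(-11) − (-9)·(-3) = -38
since m = R²·82 − (-38)²:  R² = (1444 + 5198) / 82 = 81
R = √81 = 9  ⇒  r_B = 9 − 2 = 7

rB=7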